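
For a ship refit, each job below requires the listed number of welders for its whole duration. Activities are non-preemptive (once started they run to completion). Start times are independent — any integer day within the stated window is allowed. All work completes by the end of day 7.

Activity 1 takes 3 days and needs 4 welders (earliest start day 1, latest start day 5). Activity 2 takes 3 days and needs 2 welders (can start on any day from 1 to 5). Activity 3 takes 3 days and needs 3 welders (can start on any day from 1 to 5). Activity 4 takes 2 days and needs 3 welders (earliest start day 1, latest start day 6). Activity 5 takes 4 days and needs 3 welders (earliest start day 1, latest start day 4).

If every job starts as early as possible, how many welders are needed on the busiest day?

Early-start schedule: Activity 1@1, Activity 2@1, Activity 3@1, Activity 4@1, Activity 5@1.
Load per day: day 1: 15, day 2: 15, day 3: 12, day 4: 3, day 5: 0, day 6: 0, day 7: 0.
Peak is 15.

15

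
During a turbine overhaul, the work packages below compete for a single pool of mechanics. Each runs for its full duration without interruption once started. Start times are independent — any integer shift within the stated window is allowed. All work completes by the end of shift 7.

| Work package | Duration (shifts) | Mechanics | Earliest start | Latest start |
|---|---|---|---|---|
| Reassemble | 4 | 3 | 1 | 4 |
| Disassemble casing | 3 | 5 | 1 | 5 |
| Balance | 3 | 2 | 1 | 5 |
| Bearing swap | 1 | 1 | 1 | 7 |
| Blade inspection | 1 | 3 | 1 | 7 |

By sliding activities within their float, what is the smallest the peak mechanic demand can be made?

Early-start (Reassemble@1, Disassemble casing@1, Balance@1, Bearing swap@1, Blade inspection@1) gives peak 14: s1:14  s2:10  s3:10  s4:3  s5:0  s6:0  s7:0.
Shift Disassemble casing→5, Blade inspection→4.
Schedule Reassemble@1, Disassemble casing@5, Balance@1, Bearing swap@1, Blade inspection@4: s1:6  s2:5  s3:5  s4:6  s5:5  s6:5  s7:5 — peak 6.
Total mechanic-shifts = 37 over 7 shifts ⇒ peak ≥ ⌈37/7⌉ = 6, so 6 is optimal.

6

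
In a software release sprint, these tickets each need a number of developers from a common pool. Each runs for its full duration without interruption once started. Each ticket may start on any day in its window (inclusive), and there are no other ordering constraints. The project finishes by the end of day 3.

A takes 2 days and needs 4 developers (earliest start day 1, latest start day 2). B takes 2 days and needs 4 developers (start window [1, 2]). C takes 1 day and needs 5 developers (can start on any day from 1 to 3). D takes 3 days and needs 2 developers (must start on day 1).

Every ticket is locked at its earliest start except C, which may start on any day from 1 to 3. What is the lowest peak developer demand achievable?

C@1: d1:15  d2:10  d3:2 → peak 15
C@2: d1:10  d2:15  d3:2 → peak 15
C@3: d1:10  d2:10  d3:7 → peak 10
Best is C@3, peak 10.

10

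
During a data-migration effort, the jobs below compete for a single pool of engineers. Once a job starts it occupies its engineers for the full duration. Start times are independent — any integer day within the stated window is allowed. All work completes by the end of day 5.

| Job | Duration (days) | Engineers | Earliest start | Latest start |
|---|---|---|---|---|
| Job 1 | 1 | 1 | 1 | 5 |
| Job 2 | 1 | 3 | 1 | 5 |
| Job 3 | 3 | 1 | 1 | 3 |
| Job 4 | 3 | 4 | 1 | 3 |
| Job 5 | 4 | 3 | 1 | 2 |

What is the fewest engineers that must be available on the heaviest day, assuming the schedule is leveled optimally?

Early-start (Job 1@1, Job 2@1, Job 3@1, Job 4@1, Job 5@1) gives peak 12: d1:12  d2:8  d3:8  d4:3  d5:0.
Shift Job 4→2.
Schedule Job 1@1, Job 2@1, Job 3@1, Job 4@2, Job 5@1: d1:8  d2:8  d3:8  d4:7  d5:0 — peak 8.

8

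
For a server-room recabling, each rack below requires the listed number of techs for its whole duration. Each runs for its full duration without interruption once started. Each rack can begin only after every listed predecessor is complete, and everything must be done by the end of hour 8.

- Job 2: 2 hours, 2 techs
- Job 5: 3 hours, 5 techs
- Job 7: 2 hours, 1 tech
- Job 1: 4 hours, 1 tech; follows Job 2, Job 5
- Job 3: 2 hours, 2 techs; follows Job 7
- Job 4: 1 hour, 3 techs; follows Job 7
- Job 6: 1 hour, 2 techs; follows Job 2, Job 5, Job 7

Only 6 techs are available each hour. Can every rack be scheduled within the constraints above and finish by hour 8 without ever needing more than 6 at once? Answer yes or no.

no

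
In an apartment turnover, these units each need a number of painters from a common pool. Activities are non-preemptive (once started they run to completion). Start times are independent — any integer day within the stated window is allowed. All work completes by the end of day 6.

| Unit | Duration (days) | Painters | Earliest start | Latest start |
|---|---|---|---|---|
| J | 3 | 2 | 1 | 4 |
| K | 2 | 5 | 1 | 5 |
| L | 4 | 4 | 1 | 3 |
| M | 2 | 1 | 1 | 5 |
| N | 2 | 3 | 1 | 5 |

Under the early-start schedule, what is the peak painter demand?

Early-start schedule: J@1, K@1, L@1, M@1, N@1.
Load per day: day 1: 15, day 2: 15, day 3: 6, day 4: 4, day 5: 0, day 6: 0.
Peak is 15.

15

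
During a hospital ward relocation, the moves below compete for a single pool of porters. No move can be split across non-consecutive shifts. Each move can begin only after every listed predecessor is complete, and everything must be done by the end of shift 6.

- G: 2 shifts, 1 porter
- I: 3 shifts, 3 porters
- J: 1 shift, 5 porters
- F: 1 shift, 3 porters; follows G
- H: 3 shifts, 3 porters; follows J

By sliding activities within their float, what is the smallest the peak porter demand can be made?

6

Early-start (G@1, I@1, J@1, F@3, H@2) gives peak 9: s1:9  s2:7  s3:9  s4:3  s5:0  s6:0.
Shift I→2, H→4.
Schedule G@1, I@2, J@1, F@3, H@4: s1:6  s2:4  s3:6  s4:6  s5:3  s6:3 — peak 6.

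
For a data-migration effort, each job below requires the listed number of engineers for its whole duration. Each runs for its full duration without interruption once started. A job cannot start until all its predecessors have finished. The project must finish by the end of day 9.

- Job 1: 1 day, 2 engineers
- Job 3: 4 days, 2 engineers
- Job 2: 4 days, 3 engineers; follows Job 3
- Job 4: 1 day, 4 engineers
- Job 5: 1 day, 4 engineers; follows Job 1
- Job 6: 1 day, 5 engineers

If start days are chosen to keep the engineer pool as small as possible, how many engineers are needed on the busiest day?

Early-start (Job 1@1, Job 3@1, Job 2@5, Job 4@1, Job 5@2, Job 6@1) gives peak 13: d1:13  d2:6  d3:2  d4:2  d5:3  d6:3  d7:3  d8:3  d9:0.
Shift Job 4→2, Job 5→3, Job 6→9.
Schedule Job 1@1, Job 3@1, Job 2@5, Job 4@2, Job 5@3, Job 6@9: d1:4  d2:6  d3:6  d4:2  d5:3  d6:3  d7:3  d8:3  d9:5 — peak 6.

6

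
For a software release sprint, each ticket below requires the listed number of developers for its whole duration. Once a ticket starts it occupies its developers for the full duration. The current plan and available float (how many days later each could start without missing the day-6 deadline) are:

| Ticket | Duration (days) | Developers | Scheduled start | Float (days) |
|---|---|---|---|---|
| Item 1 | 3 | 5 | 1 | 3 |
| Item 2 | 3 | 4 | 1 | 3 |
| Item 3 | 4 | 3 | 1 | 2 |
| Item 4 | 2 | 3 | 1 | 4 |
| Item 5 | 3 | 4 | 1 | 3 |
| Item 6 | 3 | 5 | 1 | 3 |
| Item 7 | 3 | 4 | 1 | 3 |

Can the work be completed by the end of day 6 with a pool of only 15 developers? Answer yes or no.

yes

Schedule Item 1@1, Item 2@4, Item 3@1, Item 4@5, Item 5@4, Item 6@1, Item 7@4: d1:13  d2:13  d3:13  d4:15  d5:15  d6:15 — peak 15 ≤ 15.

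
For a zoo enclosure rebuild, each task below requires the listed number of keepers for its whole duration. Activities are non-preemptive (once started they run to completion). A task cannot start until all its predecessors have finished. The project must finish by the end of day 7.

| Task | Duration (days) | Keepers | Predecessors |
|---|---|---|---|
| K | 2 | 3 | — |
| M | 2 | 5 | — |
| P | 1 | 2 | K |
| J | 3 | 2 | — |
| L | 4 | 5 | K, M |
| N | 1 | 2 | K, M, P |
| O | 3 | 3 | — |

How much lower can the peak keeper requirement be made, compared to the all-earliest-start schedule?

Early-start peak: d1:13  d2:13  d3:12  d4:7  d5:5  d6:5  d7:0 ⇒ 13.
Leveled (K@1, M@1, P@3, J@1, L@3, N@4, O@4): d1:10  d2:10  d3:9  d4:10  d5:8  d6:8  d7:0 ⇒ 10.
Reduction 13 − 10 = 3.

3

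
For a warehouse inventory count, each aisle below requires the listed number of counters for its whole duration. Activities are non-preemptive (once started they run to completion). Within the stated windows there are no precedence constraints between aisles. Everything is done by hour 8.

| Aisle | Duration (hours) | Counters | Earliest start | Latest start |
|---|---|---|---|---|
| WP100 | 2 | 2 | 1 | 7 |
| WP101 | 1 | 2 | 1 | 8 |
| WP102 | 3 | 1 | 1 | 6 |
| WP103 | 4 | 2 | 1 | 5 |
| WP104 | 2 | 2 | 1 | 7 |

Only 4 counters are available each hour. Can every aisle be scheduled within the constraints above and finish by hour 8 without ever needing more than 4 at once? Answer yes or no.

Schedule WP100@1, WP101@1, WP102@2, WP103@3, WP104@5: h1:4  h2:3  h3:3  h4:3  h5:4  h6:4  h7:0  h8:0 — peak 4 ≤ 4.

yes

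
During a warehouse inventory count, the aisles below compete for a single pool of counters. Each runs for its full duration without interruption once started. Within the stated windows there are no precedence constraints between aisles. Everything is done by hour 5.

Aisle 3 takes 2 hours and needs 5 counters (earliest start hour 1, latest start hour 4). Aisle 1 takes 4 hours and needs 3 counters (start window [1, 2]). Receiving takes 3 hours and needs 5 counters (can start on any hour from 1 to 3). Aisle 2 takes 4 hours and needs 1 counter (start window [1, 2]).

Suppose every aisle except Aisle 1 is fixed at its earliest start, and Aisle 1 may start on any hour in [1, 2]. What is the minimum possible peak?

14

Aisle 1@1: h1:14  h2:14  h3:9  h4:4  h5:0 → peak 14
Aisle 1@2: h1:11  h2:14  h3:9  h4:4  h5:3 → peak 14
Best is Aisle 1@1, peak 14.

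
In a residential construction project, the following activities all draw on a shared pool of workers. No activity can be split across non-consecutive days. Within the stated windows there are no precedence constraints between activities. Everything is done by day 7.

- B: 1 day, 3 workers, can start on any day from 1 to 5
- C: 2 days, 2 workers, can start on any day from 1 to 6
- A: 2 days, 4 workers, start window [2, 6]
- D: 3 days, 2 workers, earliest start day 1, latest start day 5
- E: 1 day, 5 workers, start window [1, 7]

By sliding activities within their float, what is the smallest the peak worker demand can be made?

Early-start (B@1, C@1, A@2, D@1, E@1) gives peak 12: d1:12  d2:8  d3:6  d4:0  d5:0  d6:0  d7:0.
Shift A→5, D→2, E→7.
Schedule B@1, C@1, A@5, D@2, E@7: d1:5  d2:4  d3:2  d4:2  d5:4  d6:4  d7:5 — peak 5.

5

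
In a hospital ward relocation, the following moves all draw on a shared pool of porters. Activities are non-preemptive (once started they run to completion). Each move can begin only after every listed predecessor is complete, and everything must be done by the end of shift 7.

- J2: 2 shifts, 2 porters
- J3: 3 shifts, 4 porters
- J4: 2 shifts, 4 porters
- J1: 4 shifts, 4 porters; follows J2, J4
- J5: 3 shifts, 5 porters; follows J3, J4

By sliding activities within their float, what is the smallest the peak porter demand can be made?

10

Schedule J2@1, J3@1, J4@1, J1@3, J5@4: s1:10  s2:10  s3:8  s4:9  s5:9  s6:9  s7:0 — peak 10.
No arrangement of the 15 feasible schedules does better.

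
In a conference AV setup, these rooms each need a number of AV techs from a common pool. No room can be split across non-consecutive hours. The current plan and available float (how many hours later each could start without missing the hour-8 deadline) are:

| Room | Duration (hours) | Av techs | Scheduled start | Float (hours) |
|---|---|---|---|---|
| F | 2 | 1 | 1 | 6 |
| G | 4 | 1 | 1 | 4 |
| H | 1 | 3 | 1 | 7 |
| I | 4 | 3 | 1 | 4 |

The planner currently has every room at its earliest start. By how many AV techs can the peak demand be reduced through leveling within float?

Early-start peak: h1:8  h2:5  h3:4  h4:4  h5:0  h6:0  h7:0  h8:0 ⇒ 8.
Leveled (F@1, G@1, H@3, I@4): h1:2  h2:2  h3:4  h4:4  h5:3  h6:3  h7:3  h8:0 ⇒ 4.
Reduction 8 − 4 = 4.

4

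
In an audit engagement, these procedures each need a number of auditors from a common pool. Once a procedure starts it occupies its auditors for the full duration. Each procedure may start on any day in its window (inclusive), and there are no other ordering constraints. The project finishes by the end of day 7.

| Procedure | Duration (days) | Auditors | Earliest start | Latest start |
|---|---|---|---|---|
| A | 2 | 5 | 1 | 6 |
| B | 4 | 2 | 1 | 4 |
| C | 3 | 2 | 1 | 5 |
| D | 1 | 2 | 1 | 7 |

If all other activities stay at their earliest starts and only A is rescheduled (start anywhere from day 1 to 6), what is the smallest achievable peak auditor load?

6

A@1: d1:11  d2:9  d3:4  d4:2  d5:0  d6:0  d7:0 → peak 11
A@2: d1:6  d2:9  d3:9  d4:2  d5:0  d6:0  d7:0 → peak 9
A@3: d1:6  d2:4  d3:9  d4:7  d5:0  d6:0  d7:0 → peak 9
A@4: d1:6  d2:4  d3:4  d4:7  d5:5  d6:0  d7:0 → peak 7
A@5: d1:6  d2:4  d3:4  d4:2  d5:5  d6:5  d7:0 → peak 6
A@6: d1:6  d2:4  d3:4  d4:2  d5:0  d6:5  d7:5 → peak 6
Best is A@5, peak 6.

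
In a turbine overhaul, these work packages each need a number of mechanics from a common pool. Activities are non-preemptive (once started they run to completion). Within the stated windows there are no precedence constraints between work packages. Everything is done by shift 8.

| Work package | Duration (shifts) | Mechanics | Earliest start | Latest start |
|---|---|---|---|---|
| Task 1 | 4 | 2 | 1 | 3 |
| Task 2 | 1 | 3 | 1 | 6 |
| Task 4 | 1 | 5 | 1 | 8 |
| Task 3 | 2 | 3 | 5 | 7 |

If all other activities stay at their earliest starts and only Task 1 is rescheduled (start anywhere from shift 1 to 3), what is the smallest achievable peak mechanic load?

8

Task 1@1: s1:10  s2:2  s3:2  s4:2  s5:3  s6:3  s7:0  s8:0 → peak 10
Task 1@2: s1:8  s2:2  s3:2  s4:2  s5:5  s6:3  s7:0  s8:0 → peak 8
Task 1@3: s1:8  s2:0  s3:2  s4:2  s5:5  s6:5  s7:0  s8:0 → peak 8
Best is Task 1@2, peak 8.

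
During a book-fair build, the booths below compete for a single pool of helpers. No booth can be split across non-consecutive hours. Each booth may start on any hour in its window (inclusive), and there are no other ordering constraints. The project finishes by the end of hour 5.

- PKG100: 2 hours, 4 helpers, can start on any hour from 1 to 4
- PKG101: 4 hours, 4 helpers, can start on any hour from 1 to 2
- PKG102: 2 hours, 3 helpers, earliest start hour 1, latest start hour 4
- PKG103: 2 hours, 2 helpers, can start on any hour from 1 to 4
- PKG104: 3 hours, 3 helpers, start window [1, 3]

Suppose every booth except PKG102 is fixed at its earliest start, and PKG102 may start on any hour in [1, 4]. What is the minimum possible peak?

PKG102@1: h1:16  h2:16  h3:7  h4:4  h5:0 → peak 16
PKG102@2: h1:13  h2:16  h3:10  h4:4  h5:0 → peak 16
PKG102@3: h1:13  h2:13  h3:10  h4:7  h5:0 → peak 13
PKG102@4: h1:13  h2:13  h3:7  h4:7  h5:3 → peak 13
Best is PKG102@3, peak 13.

13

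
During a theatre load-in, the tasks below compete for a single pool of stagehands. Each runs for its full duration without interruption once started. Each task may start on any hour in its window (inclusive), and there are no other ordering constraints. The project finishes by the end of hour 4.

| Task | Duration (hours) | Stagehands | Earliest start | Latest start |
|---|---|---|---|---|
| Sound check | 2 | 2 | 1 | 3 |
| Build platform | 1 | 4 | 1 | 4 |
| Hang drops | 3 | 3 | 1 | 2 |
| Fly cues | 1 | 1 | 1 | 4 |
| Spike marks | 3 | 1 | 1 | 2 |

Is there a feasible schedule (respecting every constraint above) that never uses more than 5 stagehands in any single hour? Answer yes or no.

no

Total stagehand-hours = 21; over 4 hours the average is 21/4 > 5, so some hour must exceed 5.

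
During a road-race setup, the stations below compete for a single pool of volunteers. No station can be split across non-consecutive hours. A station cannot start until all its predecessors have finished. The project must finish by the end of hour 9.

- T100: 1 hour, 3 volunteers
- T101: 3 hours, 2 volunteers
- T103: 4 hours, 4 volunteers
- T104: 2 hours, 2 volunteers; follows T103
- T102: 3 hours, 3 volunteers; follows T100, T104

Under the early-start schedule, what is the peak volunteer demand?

9

Early-start schedule: T100@1, T101@1, T103@1, T104@5, T102@7.
Load per hour: hour 1: 9, hour 2: 6, hour 3: 6, hour 4: 4, hour 5: 2, hour 6: 2, hour 7: 3, hour 8: 3, hour 9: 3.
Peak is 9.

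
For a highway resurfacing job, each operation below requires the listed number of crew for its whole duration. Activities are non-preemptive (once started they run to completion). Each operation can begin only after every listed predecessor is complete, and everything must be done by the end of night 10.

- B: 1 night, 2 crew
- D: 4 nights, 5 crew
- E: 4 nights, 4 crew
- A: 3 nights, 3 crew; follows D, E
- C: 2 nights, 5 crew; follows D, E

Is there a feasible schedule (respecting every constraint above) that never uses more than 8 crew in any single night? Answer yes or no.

no

The minimum achievable peak is 9; 8 < 9, so no feasible schedule stays within the cap.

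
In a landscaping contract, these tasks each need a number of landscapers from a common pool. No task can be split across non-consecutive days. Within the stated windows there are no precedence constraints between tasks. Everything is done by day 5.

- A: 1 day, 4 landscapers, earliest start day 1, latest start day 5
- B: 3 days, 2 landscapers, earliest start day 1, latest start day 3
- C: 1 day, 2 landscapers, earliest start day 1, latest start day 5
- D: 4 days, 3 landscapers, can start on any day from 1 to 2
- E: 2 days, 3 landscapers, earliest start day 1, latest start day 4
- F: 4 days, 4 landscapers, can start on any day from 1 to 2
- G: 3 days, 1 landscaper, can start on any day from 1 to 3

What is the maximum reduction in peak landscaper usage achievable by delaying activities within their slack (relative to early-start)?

Early-start peak: d1:19  d2:13  d3:10  d4:7  d5:0 ⇒ 19.
Leveled (A@1, B@1, C@1, D@2, E@4, F@2, G@1): d1:9  d2:10  d3:10  d4:10  d5:10 ⇒ 10.
Reduction 19 − 10 = 9.

9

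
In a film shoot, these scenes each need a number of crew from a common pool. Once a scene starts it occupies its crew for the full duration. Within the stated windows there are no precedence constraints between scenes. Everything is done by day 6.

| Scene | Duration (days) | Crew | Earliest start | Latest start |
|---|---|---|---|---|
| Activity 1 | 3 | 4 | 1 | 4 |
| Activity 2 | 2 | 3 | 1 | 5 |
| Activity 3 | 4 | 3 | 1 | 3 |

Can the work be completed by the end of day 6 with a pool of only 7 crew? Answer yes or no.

yes

Schedule Activity 1@1, Activity 2@1, Activity 3@3: d1:7  d2:7  d3:7  d4:3  d5:3  d6:3 — peak 7 ≤ 7.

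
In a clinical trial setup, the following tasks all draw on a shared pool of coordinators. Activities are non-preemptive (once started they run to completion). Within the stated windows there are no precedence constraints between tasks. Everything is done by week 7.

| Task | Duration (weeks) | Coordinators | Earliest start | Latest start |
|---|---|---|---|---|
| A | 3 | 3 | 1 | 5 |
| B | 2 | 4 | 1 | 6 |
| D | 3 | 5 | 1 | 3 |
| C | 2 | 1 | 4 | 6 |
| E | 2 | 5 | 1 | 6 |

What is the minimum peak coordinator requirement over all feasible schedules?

8

Early-start (A@1, B@1, D@1, C@4, E@1) gives peak 17: w1:17  w2:17  w3:8  w4:1  w5:1  w6:0  w7:0.
Shift D→3, E→6.
Schedule A@1, B@1, D@3, C@4, E@6: w1:7  w2:7  w3:8  w4:6  w5:6  w6:5  w7:5 — peak 8.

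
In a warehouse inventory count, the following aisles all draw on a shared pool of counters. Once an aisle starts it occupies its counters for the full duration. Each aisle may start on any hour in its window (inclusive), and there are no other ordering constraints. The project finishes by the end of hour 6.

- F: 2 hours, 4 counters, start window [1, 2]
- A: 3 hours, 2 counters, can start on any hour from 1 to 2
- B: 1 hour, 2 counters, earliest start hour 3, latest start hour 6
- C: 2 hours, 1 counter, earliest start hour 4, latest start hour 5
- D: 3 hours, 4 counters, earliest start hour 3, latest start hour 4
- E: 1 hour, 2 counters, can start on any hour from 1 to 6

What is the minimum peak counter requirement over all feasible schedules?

6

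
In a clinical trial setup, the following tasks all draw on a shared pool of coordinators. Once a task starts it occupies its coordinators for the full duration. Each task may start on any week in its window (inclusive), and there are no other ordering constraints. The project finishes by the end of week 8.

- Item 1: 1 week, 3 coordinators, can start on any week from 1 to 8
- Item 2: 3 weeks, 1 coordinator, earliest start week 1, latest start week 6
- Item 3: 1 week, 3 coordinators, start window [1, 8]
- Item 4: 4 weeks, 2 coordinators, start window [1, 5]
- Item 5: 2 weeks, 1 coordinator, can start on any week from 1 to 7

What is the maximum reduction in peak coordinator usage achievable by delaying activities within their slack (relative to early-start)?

Early-start peak: w1:10  w2:4  w3:3  w4:2  w5:0  w6:0  w7:0  w8:0 ⇒ 10.
Leveled (Item 1@1, Item 2@2, Item 3@6, Item 4@2, Item 5@7): w1:3  w2:3  w3:3  w4:3  w5:2  w6:3  w7:1  w8:1 ⇒ 3.
Reduction 10 − 3 = 7.

7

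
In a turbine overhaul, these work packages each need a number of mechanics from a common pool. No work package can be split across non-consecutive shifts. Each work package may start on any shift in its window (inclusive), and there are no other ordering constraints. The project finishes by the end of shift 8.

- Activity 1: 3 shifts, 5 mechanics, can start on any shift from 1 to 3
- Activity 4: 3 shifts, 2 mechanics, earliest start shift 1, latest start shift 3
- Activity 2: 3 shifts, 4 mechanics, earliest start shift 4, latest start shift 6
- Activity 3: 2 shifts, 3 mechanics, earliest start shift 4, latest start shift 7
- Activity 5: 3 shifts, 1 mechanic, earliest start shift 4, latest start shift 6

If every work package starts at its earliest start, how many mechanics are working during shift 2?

7

At early start, shift 2 has: Activity 1, Activity 4.
Demand: 5 + 2 = 7.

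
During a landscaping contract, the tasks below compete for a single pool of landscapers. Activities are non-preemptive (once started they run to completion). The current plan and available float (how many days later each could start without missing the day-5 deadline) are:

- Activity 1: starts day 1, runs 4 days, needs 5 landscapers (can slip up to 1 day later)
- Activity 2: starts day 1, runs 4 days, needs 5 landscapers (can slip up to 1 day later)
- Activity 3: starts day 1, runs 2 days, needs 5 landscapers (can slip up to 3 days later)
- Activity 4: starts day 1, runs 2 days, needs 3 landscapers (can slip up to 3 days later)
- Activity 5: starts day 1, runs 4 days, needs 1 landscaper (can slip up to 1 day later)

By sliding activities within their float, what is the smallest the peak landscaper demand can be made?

16

Early-start (Activity 1@1, Activity 2@1, Activity 3@1, Activity 4@1, Activity 5@1) gives peak 19: d1:19  d2:19  d3:11  d4:11  d5:0.
Shift Activity 4→3.
Schedule Activity 1@1, Activity 2@1, Activity 3@1, Activity 4@3, Activity 5@1: d1:16  d2:16  d3:14  d4:14  d5:0 — peak 16.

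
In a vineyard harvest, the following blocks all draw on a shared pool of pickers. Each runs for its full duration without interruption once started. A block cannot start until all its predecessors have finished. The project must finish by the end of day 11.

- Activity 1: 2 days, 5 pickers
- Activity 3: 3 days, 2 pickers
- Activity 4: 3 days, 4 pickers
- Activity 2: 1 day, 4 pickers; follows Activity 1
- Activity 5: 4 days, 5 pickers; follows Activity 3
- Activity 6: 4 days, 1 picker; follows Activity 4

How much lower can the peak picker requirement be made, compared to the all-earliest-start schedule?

Early-start peak: d1:11  d2:11  d3:10  d4:6  d5:6  d6:6  d7:6  d8:0  d9:0  d10:0  d11:0 ⇒ 11.
Leveled (Activity 1@1, Activity 3@3, Activity 4@3, Activity 2@6, Activity 5@7, Activity 6@6): d1:5  d2:5  d3:6  d4:6  d5:6  d6:5  d7:6  d8:6  d9:6  d10:5  d11:0 ⇒ 6.
Reduction 11 − 6 = 5.

5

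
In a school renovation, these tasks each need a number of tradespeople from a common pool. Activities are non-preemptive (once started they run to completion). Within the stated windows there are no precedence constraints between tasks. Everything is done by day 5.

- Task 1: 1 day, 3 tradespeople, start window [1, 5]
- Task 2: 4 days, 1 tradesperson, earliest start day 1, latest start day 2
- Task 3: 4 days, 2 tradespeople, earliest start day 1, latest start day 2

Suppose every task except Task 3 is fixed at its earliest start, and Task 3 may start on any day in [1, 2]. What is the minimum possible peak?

Task 3@1: d1:6  d2:3  d3:3  d4:3  d5:0 → peak 6
Task 3@2: d1:4  d2:3  d3:3  d4:3  d5:2 → peak 4
Best is Task 3@2, peak 4.

4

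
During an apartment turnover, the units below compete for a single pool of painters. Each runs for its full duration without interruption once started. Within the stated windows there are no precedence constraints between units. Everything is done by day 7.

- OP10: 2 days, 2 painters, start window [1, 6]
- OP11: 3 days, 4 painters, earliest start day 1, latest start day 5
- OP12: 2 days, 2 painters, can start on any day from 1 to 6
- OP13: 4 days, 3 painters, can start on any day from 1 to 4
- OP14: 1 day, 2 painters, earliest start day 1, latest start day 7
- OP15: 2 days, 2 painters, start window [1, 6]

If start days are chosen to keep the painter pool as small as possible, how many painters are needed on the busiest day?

6

Early-start (OP10@1, OP11@1, OP12@1, OP13@1, OP14@1, OP15@1) gives peak 15: d1:15  d2:13  d3:7  d4:3  d5:0  d6:0  d7:0.
Shift OP12→3, OP13→4, OP14→5, OP15→6.
Schedule OP10@1, OP11@1, OP12@3, OP13@4, OP14@5, OP15@6: d1:6  d2:6  d3:6  d4:5  d5:5  d6:5  d7:5 — peak 6.
Total painter-days = 38 over 7 days ⇒ peak ≥ ⌈38/7⌉ = 6, so 6 is optimal.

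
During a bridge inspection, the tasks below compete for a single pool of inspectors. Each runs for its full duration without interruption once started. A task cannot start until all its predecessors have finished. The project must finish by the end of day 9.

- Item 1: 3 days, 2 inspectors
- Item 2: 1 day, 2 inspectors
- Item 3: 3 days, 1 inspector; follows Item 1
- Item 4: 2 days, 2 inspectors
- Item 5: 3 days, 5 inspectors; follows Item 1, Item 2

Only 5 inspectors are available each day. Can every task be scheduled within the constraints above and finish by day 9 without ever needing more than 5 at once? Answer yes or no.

yes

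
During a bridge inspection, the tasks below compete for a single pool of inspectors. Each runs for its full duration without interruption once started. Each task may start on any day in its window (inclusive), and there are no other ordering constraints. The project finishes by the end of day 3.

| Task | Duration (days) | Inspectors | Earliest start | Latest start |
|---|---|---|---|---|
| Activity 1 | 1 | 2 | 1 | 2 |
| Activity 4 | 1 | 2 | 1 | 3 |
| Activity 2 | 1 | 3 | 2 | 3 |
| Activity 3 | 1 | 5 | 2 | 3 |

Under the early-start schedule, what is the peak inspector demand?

8

Early-start schedule: Activity 1@1, Activity 4@1, Activity 2@2, Activity 3@2.
Load per day: day 1: 4, day 2: 8, day 3: 0.
Peak is 8.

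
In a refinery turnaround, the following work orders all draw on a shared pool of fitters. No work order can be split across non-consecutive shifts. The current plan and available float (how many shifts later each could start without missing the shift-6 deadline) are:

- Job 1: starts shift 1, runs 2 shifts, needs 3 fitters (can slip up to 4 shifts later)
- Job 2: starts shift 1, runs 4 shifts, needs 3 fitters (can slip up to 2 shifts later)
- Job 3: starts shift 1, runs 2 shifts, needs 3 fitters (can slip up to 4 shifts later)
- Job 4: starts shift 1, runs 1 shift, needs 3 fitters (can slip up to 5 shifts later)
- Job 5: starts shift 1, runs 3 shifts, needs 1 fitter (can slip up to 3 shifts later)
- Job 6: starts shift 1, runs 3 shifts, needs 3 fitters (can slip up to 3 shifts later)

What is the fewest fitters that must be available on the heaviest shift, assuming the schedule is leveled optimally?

7

Early-start (Job 1@1, Job 2@1, Job 3@1, Job 4@1, Job 5@1, Job 6@1) gives peak 16: s1:16  s2:13  s3:7  s4:3  s5:0  s6:0.
Shift Job 3→5, Job 4→3, Job 6→4.
Schedule Job 1@1, Job 2@1, Job 3@5, Job 4@3, Job 5@1, Job 6@4: s1:7  s2:7  s3:7  s4:6  s5:6  s6:6 — peak 7.
Total fitter-shifts = 39 over 6 shifts ⇒ peak ≥ ⌈39/6⌉ = 7, so 7 is optimal.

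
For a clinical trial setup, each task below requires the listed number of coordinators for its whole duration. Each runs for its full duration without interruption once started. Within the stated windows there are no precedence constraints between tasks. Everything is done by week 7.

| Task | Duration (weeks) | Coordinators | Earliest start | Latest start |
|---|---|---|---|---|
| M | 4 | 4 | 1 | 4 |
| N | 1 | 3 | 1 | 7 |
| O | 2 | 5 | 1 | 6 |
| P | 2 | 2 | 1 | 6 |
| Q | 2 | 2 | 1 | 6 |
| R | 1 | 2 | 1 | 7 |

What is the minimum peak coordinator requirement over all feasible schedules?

6

Early-start (M@1, N@1, O@1, P@1, Q@1, R@1) gives peak 18: w1:18  w2:13  w3:4  w4:4  w5:0  w6:0  w7:0.
Shift N→5, O→6, Q→3, R→5.
Schedule M@1, N@5, O@6, P@1, Q@3, R@5: w1:6  w2:6  w3:6  w4:6  w5:5  w6:5  w7:5 — peak 6.
Total coordinator-weeks = 39 over 7 weeks ⇒ peak ≥ ⌈39/7⌉ = 6, so 6 is optimal.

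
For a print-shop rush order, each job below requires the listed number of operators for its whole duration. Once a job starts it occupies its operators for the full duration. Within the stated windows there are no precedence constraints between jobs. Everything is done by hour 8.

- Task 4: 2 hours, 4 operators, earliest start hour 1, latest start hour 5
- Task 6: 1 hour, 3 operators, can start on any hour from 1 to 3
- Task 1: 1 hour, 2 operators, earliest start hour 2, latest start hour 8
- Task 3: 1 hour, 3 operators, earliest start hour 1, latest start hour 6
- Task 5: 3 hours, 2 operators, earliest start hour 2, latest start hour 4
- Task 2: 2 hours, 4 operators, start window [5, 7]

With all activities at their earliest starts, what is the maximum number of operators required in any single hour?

10

Early-start schedule: Task 4@1, Task 6@1, Task 1@2, Task 3@1, Task 5@2, Task 2@5.
Load per hour: hour 1: 10, hour 2: 8, hour 3: 2, hour 4: 2, hour 5: 4, hour 6: 4, hour 7: 0, hour 8: 0.
Peak is 10.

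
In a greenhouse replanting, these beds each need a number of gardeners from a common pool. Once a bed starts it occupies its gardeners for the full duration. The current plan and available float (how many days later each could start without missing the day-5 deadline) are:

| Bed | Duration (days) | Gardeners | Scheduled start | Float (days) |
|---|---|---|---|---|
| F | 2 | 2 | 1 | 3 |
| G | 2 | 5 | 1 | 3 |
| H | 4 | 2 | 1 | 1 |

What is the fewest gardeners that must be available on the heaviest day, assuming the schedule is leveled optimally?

7

Early-start (F@1, G@1, H@1) gives peak 9: d1:9  d2:9  d3:2  d4:2  d5:0.
Shift G→3.
Schedule F@1, G@3, H@1: d1:4  d2:4  d3:7  d4:7  d5:0 — peak 7.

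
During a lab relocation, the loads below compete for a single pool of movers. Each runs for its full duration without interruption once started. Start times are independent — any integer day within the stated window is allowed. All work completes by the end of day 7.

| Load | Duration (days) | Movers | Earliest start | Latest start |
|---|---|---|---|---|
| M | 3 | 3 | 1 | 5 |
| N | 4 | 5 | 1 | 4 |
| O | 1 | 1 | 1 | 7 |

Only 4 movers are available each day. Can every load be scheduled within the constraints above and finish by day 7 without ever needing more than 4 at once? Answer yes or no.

no

Total mover-days = 30; over 7 days the average is 30/7 > 4, so some day must exceed 4.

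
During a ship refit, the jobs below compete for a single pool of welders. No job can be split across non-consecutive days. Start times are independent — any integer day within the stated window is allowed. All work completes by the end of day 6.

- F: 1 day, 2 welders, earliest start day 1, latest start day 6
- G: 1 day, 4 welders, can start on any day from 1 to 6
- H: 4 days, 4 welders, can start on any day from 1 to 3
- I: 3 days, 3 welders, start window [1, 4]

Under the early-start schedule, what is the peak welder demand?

Early-start schedule: F@1, G@1, H@1, I@1.
Load per day: day 1: 13, day 2: 7, day 3: 7, day 4: 4, day 5: 0, day 6: 0.
Peak is 13.

13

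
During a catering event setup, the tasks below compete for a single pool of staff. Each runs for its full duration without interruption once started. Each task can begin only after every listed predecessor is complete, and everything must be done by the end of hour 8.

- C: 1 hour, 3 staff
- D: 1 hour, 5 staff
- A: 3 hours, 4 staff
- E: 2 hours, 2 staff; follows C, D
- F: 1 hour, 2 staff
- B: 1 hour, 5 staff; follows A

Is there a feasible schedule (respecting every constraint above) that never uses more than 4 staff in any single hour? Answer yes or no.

The minimum achievable peak is 5; 4 < 5, so no feasible schedule stays within the cap.

no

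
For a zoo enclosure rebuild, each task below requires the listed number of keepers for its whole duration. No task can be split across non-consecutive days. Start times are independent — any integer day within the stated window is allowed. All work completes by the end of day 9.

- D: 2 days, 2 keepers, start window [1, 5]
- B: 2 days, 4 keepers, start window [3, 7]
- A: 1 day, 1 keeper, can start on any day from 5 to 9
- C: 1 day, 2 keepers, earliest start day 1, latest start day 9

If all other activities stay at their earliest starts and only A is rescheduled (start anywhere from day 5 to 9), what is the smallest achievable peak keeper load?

A@5: d1:4  d2:2  d3:4  d4:4  d5:1  d6:0  d7:0  d8:0  d9:0 → peak 4
A@6: d1:4  d2:2  d3:4  d4:4  d5:0  d6:1  d7:0  d8:0  d9:0 → peak 4
A@7: d1:4  d2:2  d3:4  d4:4  d5:0  d6:0  d7:1  d8:0  d9:0 → peak 4
A@8: d1:4  d2:2  d3:4  d4:4  d5:0  d6:0  d7:0  d8:1  d9:0 → peak 4
A@9: d1:4  d2:2  d3:4  d4:4  d5:0  d6:0  d7:0  d8:0  d9:1 → peak 4
Best is A@5, peak 4.

4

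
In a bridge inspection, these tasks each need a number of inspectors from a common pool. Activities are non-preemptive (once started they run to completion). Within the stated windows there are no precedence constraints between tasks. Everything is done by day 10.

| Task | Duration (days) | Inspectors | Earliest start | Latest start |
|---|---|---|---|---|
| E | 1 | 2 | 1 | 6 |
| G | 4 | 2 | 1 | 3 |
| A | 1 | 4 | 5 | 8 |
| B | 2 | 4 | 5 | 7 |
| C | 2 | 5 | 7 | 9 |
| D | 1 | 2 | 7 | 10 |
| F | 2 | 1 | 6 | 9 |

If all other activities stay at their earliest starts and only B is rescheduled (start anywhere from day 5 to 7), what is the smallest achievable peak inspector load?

8

B@5: d1:4  d2:2  d3:2  d4:2  d5:8  d6:5  d7:8  d8:5  d9:0  d10:0 → peak 8
B@6: d1:4  d2:2  d3:2  d4:2  d5:4  d6:5  d7:12  d8:5  d9:0  d10:0 → peak 12
B@7: d1:4  d2:2  d3:2  d4:2  d5:4  d6:1  d7:12  d8:9  d9:0  d10:0 → peak 12
Best is B@5, peak 8.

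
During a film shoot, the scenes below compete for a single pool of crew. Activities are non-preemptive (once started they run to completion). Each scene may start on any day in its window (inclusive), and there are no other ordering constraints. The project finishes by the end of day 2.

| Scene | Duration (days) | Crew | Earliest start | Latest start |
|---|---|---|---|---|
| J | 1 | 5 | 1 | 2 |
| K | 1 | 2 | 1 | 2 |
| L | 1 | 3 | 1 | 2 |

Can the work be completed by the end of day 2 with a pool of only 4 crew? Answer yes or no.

no

Total crew member-days = 10; over 2 days the average is 10/2 > 4, so some day must exceed 4.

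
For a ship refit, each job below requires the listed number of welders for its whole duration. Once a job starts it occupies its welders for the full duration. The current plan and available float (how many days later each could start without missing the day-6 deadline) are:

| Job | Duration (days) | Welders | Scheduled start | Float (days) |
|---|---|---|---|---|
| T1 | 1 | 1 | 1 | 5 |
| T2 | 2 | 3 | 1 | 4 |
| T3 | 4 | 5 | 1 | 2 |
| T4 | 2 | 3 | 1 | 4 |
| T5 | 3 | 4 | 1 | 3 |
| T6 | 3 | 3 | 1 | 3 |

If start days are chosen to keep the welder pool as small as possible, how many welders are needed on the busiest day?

Early-start (T1@1, T2@1, T3@1, T4@1, T5@1, T6@1) gives peak 19: d1:19  d2:18  d3:12  d4:5  d5:0  d6:0.
Shift T1→3, T3→3, T5→4.
Schedule T1@3, T2@1, T3@3, T4@1, T5@4, T6@1: d1:9  d2:9  d3:9  d4:9  d5:9  d6:9 — peak 9.
Total welder-days = 54 over 6 days ⇒ peak ≥ ⌈54/6⌉ = 9, so 9 is optimal.

9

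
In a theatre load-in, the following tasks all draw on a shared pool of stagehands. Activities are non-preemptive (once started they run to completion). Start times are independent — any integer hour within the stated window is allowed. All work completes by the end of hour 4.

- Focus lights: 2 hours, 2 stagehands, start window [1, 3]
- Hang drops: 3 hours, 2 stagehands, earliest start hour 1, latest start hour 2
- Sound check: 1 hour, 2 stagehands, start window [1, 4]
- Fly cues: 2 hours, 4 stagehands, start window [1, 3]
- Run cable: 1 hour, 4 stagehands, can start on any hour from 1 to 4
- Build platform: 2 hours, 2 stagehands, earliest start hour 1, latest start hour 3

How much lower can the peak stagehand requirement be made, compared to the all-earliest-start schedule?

8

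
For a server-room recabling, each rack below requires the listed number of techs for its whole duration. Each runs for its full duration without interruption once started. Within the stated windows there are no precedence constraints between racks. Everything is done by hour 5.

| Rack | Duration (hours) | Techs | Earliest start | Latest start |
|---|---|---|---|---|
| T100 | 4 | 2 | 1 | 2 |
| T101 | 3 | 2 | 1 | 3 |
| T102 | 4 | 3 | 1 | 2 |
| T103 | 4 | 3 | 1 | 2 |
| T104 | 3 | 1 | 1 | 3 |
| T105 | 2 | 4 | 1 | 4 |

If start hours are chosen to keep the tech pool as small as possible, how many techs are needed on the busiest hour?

Early-start (T100@1, T101@1, T102@1, T103@1, T104@1, T105@1) gives peak 15: h1:15  h2:15  h3:11  h4:8  h5:0.
Shift T105→4.
Schedule T100@1, T101@1, T102@1, T103@1, T104@1, T105@4: h1:11  h2:11  h3:11  h4:12  h5:4 — peak 12.

12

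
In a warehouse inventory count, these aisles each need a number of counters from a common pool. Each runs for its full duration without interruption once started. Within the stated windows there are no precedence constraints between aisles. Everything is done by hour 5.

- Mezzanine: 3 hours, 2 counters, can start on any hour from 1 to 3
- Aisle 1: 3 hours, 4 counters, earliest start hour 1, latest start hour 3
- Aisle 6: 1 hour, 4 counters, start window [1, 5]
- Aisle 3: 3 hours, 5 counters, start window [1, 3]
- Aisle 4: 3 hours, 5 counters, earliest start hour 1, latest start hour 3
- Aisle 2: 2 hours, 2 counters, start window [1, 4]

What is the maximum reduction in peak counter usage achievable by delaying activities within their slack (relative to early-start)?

Early-start peak: h1:22  h2:18  h3:16  h4:0  h5:0 ⇒ 22.
Leveled (Mezzanine@1, Aisle 1@1, Aisle 6@1, Aisle 3@1, Aisle 4@2, Aisle 2@4): h1:15  h2:16  h3:16  h4:7  h5:2 ⇒ 16.
Reduction 22 − 16 = 6.

6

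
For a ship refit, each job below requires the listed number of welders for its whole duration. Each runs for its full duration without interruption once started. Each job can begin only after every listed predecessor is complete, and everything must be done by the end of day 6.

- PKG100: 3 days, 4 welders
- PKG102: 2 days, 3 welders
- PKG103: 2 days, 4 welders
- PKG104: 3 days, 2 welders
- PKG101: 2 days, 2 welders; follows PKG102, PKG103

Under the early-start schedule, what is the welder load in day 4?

2

At early start, day 4 has: PKG101.
Demand: 2 = 2.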